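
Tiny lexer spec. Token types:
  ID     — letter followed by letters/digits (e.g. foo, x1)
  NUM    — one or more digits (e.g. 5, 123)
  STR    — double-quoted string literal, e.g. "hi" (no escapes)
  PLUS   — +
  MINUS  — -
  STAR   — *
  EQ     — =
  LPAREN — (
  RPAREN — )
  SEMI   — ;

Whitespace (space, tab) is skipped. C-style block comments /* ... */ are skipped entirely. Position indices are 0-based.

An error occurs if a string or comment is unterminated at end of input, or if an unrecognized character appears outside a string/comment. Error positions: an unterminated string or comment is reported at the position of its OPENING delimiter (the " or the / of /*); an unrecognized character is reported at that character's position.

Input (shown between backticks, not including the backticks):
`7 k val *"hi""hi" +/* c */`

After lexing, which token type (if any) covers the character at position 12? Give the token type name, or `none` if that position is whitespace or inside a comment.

Answer: STR

Derivation:
pos=0: emit NUM '7' (now at pos=1)
pos=2: emit ID 'k' (now at pos=3)
pos=4: emit ID 'val' (now at pos=7)
pos=8: emit STAR '*'
pos=9: enter STRING mode
pos=9: emit STR "hi" (now at pos=13)
pos=13: enter STRING mode
pos=13: emit STR "hi" (now at pos=17)
pos=18: emit PLUS '+'
pos=19: enter COMMENT mode (saw '/*')
exit COMMENT mode (now at pos=26)
DONE. 7 tokens: [NUM, ID, ID, STAR, STR, STR, PLUS]
Position 12: char is '"' -> STR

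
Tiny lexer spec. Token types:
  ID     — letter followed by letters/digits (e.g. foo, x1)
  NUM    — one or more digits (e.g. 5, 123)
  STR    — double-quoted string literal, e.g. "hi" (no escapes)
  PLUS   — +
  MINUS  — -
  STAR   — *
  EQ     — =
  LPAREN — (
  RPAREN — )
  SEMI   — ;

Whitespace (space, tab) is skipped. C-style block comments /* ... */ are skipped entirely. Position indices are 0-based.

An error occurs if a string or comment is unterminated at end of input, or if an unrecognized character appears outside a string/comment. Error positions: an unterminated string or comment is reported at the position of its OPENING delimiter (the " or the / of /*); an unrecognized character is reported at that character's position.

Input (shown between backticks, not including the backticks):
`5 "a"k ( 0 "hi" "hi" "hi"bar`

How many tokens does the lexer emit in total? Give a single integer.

Answer: 9

Derivation:
pos=0: emit NUM '5' (now at pos=1)
pos=2: enter STRING mode
pos=2: emit STR "a" (now at pos=5)
pos=5: emit ID 'k' (now at pos=6)
pos=7: emit LPAREN '('
pos=9: emit NUM '0' (now at pos=10)
pos=11: enter STRING mode
pos=11: emit STR "hi" (now at pos=15)
pos=16: enter STRING mode
pos=16: emit STR "hi" (now at pos=20)
pos=21: enter STRING mode
pos=21: emit STR "hi" (now at pos=25)
pos=25: emit ID 'bar' (now at pos=28)
DONE. 9 tokens: [NUM, STR, ID, LPAREN, NUM, STR, STR, STR, ID]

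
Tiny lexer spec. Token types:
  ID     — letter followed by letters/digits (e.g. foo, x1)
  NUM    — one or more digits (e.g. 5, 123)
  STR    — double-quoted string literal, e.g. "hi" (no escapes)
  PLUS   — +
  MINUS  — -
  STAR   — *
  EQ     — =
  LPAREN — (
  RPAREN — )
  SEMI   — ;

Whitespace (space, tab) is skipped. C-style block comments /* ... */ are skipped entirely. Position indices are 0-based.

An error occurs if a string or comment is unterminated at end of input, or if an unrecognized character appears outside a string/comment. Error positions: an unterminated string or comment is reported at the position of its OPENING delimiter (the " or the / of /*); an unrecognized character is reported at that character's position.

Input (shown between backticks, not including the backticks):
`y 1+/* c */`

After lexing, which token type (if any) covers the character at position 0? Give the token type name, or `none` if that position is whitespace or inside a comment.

Answer: ID

Derivation:
pos=0: emit ID 'y' (now at pos=1)
pos=2: emit NUM '1' (now at pos=3)
pos=3: emit PLUS '+'
pos=4: enter COMMENT mode (saw '/*')
exit COMMENT mode (now at pos=11)
DONE. 3 tokens: [ID, NUM, PLUS]
Position 0: char is 'y' -> ID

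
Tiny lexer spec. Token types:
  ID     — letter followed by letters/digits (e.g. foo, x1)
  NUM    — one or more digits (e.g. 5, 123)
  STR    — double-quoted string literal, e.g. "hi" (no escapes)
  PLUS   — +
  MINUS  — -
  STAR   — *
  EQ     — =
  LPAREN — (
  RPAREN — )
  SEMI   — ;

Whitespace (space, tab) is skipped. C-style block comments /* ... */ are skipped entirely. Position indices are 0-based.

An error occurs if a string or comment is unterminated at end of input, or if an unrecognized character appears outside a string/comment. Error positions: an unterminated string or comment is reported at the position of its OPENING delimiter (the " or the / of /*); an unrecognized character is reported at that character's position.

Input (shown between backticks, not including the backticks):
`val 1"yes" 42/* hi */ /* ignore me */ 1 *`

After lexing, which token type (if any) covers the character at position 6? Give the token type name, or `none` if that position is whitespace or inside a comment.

pos=0: emit ID 'val' (now at pos=3)
pos=4: emit NUM '1' (now at pos=5)
pos=5: enter STRING mode
pos=5: emit STR "yes" (now at pos=10)
pos=11: emit NUM '42' (now at pos=13)
pos=13: enter COMMENT mode (saw '/*')
exit COMMENT mode (now at pos=21)
pos=22: enter COMMENT mode (saw '/*')
exit COMMENT mode (now at pos=37)
pos=38: emit NUM '1' (now at pos=39)
pos=40: emit STAR '*'
DONE. 6 tokens: [ID, NUM, STR, NUM, NUM, STAR]
Position 6: char is 'y' -> STR

Answer: STR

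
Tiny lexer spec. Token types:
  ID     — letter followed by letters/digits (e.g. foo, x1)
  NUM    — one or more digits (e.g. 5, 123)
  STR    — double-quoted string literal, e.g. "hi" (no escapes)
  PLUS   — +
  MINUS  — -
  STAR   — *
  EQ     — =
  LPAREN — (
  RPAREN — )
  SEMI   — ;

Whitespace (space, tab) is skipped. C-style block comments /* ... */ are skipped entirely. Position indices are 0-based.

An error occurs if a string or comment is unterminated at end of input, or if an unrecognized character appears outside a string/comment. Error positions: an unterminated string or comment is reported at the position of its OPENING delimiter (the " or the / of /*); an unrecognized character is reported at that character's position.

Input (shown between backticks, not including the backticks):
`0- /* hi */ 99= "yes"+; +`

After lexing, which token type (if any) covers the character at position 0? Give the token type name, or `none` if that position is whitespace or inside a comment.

Answer: NUM

Derivation:
pos=0: emit NUM '0' (now at pos=1)
pos=1: emit MINUS '-'
pos=3: enter COMMENT mode (saw '/*')
exit COMMENT mode (now at pos=11)
pos=12: emit NUM '99' (now at pos=14)
pos=14: emit EQ '='
pos=16: enter STRING mode
pos=16: emit STR "yes" (now at pos=21)
pos=21: emit PLUS '+'
pos=22: emit SEMI ';'
pos=24: emit PLUS '+'
DONE. 8 tokens: [NUM, MINUS, NUM, EQ, STR, PLUS, SEMI, PLUS]
Position 0: char is '0' -> NUM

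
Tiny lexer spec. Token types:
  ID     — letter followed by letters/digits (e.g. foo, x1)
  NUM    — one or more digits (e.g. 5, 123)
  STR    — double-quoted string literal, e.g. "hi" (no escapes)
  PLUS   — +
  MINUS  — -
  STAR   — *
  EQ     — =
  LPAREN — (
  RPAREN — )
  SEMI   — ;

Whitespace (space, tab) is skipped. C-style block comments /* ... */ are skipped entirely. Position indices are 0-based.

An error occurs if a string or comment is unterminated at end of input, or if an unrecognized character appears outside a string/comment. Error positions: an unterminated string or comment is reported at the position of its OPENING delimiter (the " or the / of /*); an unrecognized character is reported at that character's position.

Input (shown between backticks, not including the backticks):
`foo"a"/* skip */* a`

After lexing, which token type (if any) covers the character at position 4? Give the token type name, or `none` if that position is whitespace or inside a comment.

Answer: STR

Derivation:
pos=0: emit ID 'foo' (now at pos=3)
pos=3: enter STRING mode
pos=3: emit STR "a" (now at pos=6)
pos=6: enter COMMENT mode (saw '/*')
exit COMMENT mode (now at pos=16)
pos=16: emit STAR '*'
pos=18: emit ID 'a' (now at pos=19)
DONE. 4 tokens: [ID, STR, STAR, ID]
Position 4: char is 'a' -> STR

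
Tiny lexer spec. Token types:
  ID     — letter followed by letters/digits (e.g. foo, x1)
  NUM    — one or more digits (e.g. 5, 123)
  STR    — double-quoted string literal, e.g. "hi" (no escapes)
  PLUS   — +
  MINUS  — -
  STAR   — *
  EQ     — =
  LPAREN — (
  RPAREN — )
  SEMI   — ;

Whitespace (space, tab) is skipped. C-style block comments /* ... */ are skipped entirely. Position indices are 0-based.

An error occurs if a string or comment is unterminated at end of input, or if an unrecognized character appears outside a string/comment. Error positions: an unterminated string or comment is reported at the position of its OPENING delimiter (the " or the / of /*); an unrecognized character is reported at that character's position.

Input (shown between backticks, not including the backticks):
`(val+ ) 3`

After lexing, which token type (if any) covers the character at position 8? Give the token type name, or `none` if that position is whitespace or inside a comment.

Answer: NUM

Derivation:
pos=0: emit LPAREN '('
pos=1: emit ID 'val' (now at pos=4)
pos=4: emit PLUS '+'
pos=6: emit RPAREN ')'
pos=8: emit NUM '3' (now at pos=9)
DONE. 5 tokens: [LPAREN, ID, PLUS, RPAREN, NUM]
Position 8: char is '3' -> NUM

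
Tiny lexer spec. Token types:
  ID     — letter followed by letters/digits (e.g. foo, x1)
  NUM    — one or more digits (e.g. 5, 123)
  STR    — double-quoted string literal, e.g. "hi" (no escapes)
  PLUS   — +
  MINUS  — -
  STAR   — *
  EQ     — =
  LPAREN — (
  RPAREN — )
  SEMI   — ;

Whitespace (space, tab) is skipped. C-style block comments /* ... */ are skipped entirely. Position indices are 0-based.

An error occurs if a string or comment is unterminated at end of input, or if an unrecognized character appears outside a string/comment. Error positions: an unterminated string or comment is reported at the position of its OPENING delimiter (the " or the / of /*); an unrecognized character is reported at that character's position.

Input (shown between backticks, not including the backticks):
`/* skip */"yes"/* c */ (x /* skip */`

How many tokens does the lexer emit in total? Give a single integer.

pos=0: enter COMMENT mode (saw '/*')
exit COMMENT mode (now at pos=10)
pos=10: enter STRING mode
pos=10: emit STR "yes" (now at pos=15)
pos=15: enter COMMENT mode (saw '/*')
exit COMMENT mode (now at pos=22)
pos=23: emit LPAREN '('
pos=24: emit ID 'x' (now at pos=25)
pos=26: enter COMMENT mode (saw '/*')
exit COMMENT mode (now at pos=36)
DONE. 3 tokens: [STR, LPAREN, ID]

Answer: 3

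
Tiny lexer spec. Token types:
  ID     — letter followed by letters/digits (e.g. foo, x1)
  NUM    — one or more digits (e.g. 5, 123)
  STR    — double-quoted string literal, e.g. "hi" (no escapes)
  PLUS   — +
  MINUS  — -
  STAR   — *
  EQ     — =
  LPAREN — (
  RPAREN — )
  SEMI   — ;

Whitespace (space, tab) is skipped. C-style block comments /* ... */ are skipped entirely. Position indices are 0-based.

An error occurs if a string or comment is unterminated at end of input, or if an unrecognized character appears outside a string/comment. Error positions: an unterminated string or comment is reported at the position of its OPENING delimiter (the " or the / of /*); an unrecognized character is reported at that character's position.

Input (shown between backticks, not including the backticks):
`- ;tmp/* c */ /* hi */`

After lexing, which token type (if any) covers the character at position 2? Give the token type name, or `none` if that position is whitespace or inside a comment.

Answer: SEMI

Derivation:
pos=0: emit MINUS '-'
pos=2: emit SEMI ';'
pos=3: emit ID 'tmp' (now at pos=6)
pos=6: enter COMMENT mode (saw '/*')
exit COMMENT mode (now at pos=13)
pos=14: enter COMMENT mode (saw '/*')
exit COMMENT mode (now at pos=22)
DONE. 3 tokens: [MINUS, SEMI, ID]
Position 2: char is ';' -> SEMI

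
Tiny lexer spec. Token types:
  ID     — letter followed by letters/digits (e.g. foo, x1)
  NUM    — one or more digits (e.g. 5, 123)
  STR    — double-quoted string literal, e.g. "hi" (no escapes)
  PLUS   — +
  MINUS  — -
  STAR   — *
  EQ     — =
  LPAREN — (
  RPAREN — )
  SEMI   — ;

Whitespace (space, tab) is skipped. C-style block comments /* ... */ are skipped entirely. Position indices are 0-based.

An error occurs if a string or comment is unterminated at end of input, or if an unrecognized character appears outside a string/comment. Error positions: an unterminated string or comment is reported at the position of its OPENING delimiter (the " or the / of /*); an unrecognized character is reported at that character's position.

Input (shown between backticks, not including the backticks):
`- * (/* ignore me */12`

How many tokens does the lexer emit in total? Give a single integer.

Answer: 4

Derivation:
pos=0: emit MINUS '-'
pos=2: emit STAR '*'
pos=4: emit LPAREN '('
pos=5: enter COMMENT mode (saw '/*')
exit COMMENT mode (now at pos=20)
pos=20: emit NUM '12' (now at pos=22)
DONE. 4 tokens: [MINUS, STAR, LPAREN, NUM]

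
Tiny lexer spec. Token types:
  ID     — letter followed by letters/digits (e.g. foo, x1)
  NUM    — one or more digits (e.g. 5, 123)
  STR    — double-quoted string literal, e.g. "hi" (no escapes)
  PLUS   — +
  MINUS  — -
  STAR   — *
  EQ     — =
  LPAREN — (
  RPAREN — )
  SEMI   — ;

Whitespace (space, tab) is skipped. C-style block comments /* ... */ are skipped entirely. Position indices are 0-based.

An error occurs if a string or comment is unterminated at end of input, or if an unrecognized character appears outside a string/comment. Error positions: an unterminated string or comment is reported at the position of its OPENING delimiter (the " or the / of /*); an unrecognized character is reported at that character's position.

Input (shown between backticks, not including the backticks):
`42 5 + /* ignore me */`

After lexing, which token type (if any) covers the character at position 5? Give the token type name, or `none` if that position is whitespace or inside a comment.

Answer: PLUS

Derivation:
pos=0: emit NUM '42' (now at pos=2)
pos=3: emit NUM '5' (now at pos=4)
pos=5: emit PLUS '+'
pos=7: enter COMMENT mode (saw '/*')
exit COMMENT mode (now at pos=22)
DONE. 3 tokens: [NUM, NUM, PLUS]
Position 5: char is '+' -> PLUS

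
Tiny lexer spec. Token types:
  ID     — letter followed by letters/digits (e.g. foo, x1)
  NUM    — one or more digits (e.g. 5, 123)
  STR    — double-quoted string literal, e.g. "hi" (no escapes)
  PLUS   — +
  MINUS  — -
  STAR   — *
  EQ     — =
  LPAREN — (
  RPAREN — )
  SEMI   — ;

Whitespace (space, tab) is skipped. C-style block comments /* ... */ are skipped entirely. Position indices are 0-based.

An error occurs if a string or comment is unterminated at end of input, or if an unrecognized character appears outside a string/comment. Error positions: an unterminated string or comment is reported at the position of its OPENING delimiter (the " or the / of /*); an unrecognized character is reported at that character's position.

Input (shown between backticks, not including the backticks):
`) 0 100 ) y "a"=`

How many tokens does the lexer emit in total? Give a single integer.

pos=0: emit RPAREN ')'
pos=2: emit NUM '0' (now at pos=3)
pos=4: emit NUM '100' (now at pos=7)
pos=8: emit RPAREN ')'
pos=10: emit ID 'y' (now at pos=11)
pos=12: enter STRING mode
pos=12: emit STR "a" (now at pos=15)
pos=15: emit EQ '='
DONE. 7 tokens: [RPAREN, NUM, NUM, RPAREN, ID, STR, EQ]

Answer: 7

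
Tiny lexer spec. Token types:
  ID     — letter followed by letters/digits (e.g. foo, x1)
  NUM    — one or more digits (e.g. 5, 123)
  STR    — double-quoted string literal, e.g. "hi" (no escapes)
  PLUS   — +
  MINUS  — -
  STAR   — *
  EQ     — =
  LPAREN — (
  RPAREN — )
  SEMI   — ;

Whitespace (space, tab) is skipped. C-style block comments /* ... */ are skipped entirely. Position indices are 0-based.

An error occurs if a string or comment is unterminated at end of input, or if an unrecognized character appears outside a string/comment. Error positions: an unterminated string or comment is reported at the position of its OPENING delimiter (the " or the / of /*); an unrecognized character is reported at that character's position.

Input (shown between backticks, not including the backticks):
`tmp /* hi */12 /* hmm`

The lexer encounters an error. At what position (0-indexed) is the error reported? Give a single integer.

pos=0: emit ID 'tmp' (now at pos=3)
pos=4: enter COMMENT mode (saw '/*')
exit COMMENT mode (now at pos=12)
pos=12: emit NUM '12' (now at pos=14)
pos=15: enter COMMENT mode (saw '/*')
pos=15: ERROR — unterminated comment (reached EOF)

Answer: 15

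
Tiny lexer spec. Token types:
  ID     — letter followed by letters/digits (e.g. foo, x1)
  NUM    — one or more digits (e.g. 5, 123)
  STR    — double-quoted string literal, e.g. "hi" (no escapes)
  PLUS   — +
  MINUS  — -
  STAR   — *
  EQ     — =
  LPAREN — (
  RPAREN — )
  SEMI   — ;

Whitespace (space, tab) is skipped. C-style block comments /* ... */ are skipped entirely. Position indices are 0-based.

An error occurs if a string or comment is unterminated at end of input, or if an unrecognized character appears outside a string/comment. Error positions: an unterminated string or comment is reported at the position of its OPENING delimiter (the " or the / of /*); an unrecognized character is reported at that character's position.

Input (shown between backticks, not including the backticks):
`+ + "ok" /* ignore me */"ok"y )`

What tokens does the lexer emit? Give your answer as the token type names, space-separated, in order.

pos=0: emit PLUS '+'
pos=2: emit PLUS '+'
pos=4: enter STRING mode
pos=4: emit STR "ok" (now at pos=8)
pos=9: enter COMMENT mode (saw '/*')
exit COMMENT mode (now at pos=24)
pos=24: enter STRING mode
pos=24: emit STR "ok" (now at pos=28)
pos=28: emit ID 'y' (now at pos=29)
pos=30: emit RPAREN ')'
DONE. 6 tokens: [PLUS, PLUS, STR, STR, ID, RPAREN]

Answer: PLUS PLUS STR STR ID RPAREN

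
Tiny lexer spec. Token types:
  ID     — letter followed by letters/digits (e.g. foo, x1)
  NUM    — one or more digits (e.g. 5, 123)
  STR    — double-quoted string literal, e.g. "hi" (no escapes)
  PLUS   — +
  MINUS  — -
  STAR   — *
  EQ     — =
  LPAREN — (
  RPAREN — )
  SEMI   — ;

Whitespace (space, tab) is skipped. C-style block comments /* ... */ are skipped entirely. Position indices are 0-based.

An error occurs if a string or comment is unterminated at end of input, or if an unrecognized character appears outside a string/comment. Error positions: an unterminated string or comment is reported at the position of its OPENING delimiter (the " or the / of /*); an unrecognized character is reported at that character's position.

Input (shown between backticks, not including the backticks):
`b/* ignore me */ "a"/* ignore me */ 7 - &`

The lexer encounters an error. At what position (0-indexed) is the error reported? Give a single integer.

pos=0: emit ID 'b' (now at pos=1)
pos=1: enter COMMENT mode (saw '/*')
exit COMMENT mode (now at pos=16)
pos=17: enter STRING mode
pos=17: emit STR "a" (now at pos=20)
pos=20: enter COMMENT mode (saw '/*')
exit COMMENT mode (now at pos=35)
pos=36: emit NUM '7' (now at pos=37)
pos=38: emit MINUS '-'
pos=40: ERROR — unrecognized char '&'

Answer: 40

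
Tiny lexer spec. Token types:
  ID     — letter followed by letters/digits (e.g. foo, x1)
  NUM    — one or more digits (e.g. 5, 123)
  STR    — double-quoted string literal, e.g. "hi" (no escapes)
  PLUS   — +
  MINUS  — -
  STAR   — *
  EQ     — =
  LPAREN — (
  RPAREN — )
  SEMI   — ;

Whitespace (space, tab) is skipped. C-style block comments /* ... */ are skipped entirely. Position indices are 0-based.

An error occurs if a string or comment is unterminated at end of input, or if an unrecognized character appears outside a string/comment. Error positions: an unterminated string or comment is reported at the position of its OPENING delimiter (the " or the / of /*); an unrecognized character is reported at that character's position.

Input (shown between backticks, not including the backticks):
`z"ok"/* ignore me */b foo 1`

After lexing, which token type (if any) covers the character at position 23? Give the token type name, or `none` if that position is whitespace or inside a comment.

pos=0: emit ID 'z' (now at pos=1)
pos=1: enter STRING mode
pos=1: emit STR "ok" (now at pos=5)
pos=5: enter COMMENT mode (saw '/*')
exit COMMENT mode (now at pos=20)
pos=20: emit ID 'b' (now at pos=21)
pos=22: emit ID 'foo' (now at pos=25)
pos=26: emit NUM '1' (now at pos=27)
DONE. 5 tokens: [ID, STR, ID, ID, NUM]
Position 23: char is 'o' -> ID

Answer: ID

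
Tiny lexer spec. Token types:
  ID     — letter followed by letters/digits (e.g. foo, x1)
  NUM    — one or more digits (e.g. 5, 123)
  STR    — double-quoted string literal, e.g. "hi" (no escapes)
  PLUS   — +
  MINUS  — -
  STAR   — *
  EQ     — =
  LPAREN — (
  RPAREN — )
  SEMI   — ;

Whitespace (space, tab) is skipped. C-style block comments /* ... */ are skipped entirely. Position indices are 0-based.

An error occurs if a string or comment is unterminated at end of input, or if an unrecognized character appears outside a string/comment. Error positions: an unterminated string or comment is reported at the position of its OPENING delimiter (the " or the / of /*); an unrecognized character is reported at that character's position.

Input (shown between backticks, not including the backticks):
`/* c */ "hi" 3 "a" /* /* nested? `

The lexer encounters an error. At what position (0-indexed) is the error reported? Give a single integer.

pos=0: enter COMMENT mode (saw '/*')
exit COMMENT mode (now at pos=7)
pos=8: enter STRING mode
pos=8: emit STR "hi" (now at pos=12)
pos=13: emit NUM '3' (now at pos=14)
pos=15: enter STRING mode
pos=15: emit STR "a" (now at pos=18)
pos=19: enter COMMENT mode (saw '/*')
pos=19: ERROR — unterminated comment (reached EOF)

Answer: 19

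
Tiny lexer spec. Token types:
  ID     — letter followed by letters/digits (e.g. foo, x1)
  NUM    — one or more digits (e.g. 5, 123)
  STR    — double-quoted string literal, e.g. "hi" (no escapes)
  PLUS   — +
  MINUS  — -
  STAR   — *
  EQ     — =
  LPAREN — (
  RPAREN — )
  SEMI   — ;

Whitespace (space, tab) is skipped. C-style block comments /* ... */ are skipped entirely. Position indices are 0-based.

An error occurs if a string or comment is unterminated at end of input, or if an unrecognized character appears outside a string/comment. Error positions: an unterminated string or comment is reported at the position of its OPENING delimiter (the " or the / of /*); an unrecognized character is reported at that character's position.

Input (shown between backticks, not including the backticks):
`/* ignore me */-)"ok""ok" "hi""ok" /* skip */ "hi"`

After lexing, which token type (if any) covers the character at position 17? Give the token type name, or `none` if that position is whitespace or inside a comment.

Answer: STR

Derivation:
pos=0: enter COMMENT mode (saw '/*')
exit COMMENT mode (now at pos=15)
pos=15: emit MINUS '-'
pos=16: emit RPAREN ')'
pos=17: enter STRING mode
pos=17: emit STR "ok" (now at pos=21)
pos=21: enter STRING mode
pos=21: emit STR "ok" (now at pos=25)
pos=26: enter STRING mode
pos=26: emit STR "hi" (now at pos=30)
pos=30: enter STRING mode
pos=30: emit STR "ok" (now at pos=34)
pos=35: enter COMMENT mode (saw '/*')
exit COMMENT mode (now at pos=45)
pos=46: enter STRING mode
pos=46: emit STR "hi" (now at pos=50)
DONE. 7 tokens: [MINUS, RPAREN, STR, STR, STR, STR, STR]
Position 17: char is '"' -> STR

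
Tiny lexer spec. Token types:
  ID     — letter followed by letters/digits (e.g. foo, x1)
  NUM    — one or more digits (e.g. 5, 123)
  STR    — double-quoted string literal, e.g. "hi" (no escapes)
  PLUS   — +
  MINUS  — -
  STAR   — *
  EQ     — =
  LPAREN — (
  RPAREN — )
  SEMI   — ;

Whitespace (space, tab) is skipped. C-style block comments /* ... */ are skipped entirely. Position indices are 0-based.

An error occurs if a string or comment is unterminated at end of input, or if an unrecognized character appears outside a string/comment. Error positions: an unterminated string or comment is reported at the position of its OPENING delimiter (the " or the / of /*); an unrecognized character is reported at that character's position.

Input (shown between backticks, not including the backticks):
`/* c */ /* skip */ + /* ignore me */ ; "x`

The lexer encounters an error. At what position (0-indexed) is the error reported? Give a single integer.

pos=0: enter COMMENT mode (saw '/*')
exit COMMENT mode (now at pos=7)
pos=8: enter COMMENT mode (saw '/*')
exit COMMENT mode (now at pos=18)
pos=19: emit PLUS '+'
pos=21: enter COMMENT mode (saw '/*')
exit COMMENT mode (now at pos=36)
pos=37: emit SEMI ';'
pos=39: enter STRING mode
pos=39: ERROR — unterminated string

Answer: 39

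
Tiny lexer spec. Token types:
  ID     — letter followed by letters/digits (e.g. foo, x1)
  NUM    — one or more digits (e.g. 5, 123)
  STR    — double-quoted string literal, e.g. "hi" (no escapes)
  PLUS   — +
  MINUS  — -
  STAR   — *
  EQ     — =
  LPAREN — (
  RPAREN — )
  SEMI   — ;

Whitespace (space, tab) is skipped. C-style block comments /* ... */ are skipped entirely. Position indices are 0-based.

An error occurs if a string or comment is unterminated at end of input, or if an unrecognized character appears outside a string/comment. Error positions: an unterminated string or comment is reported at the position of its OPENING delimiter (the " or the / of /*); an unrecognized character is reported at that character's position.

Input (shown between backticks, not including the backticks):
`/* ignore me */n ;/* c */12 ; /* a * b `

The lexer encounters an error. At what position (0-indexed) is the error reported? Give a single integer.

pos=0: enter COMMENT mode (saw '/*')
exit COMMENT mode (now at pos=15)
pos=15: emit ID 'n' (now at pos=16)
pos=17: emit SEMI ';'
pos=18: enter COMMENT mode (saw '/*')
exit COMMENT mode (now at pos=25)
pos=25: emit NUM '12' (now at pos=27)
pos=28: emit SEMI ';'
pos=30: enter COMMENT mode (saw '/*')
pos=30: ERROR — unterminated comment (reached EOF)

Answer: 30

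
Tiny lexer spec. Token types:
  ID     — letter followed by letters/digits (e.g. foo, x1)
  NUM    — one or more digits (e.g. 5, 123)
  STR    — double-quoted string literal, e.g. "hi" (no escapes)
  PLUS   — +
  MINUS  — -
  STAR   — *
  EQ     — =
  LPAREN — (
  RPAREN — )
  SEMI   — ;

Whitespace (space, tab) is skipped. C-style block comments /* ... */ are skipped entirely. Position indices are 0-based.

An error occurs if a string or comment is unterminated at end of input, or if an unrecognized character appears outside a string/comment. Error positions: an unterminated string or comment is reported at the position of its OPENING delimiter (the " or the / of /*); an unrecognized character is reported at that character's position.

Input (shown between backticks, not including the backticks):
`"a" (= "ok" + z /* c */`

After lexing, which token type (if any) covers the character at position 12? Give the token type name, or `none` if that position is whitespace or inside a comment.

pos=0: enter STRING mode
pos=0: emit STR "a" (now at pos=3)
pos=4: emit LPAREN '('
pos=5: emit EQ '='
pos=7: enter STRING mode
pos=7: emit STR "ok" (now at pos=11)
pos=12: emit PLUS '+'
pos=14: emit ID 'z' (now at pos=15)
pos=16: enter COMMENT mode (saw '/*')
exit COMMENT mode (now at pos=23)
DONE. 6 tokens: [STR, LPAREN, EQ, STR, PLUS, ID]
Position 12: char is '+' -> PLUS

Answer: PLUS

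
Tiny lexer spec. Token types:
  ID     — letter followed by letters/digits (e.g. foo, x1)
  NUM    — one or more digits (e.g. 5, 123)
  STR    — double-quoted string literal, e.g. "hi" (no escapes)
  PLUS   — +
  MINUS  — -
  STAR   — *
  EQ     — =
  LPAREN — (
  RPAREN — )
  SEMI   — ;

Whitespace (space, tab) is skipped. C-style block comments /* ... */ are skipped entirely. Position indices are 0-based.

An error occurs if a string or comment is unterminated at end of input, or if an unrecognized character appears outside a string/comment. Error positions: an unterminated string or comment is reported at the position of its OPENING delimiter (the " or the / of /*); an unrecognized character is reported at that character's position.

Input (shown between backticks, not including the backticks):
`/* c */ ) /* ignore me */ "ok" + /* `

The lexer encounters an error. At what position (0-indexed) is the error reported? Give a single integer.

Answer: 33

Derivation:
pos=0: enter COMMENT mode (saw '/*')
exit COMMENT mode (now at pos=7)
pos=8: emit RPAREN ')'
pos=10: enter COMMENT mode (saw '/*')
exit COMMENT mode (now at pos=25)
pos=26: enter STRING mode
pos=26: emit STR "ok" (now at pos=30)
pos=31: emit PLUS '+'
pos=33: enter COMMENT mode (saw '/*')
pos=33: ERROR — unterminated comment (reached EOF)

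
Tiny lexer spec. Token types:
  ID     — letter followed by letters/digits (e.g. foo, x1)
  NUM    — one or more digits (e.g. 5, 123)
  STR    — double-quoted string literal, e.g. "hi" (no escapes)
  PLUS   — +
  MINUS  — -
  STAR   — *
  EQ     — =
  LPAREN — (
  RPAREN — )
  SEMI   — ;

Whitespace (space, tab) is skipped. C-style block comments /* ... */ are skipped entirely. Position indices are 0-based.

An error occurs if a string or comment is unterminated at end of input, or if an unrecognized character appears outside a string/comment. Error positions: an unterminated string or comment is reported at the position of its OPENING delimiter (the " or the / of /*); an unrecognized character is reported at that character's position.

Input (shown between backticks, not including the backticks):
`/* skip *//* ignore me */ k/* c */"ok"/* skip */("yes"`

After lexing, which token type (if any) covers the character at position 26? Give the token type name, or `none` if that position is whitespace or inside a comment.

Answer: ID

Derivation:
pos=0: enter COMMENT mode (saw '/*')
exit COMMENT mode (now at pos=10)
pos=10: enter COMMENT mode (saw '/*')
exit COMMENT mode (now at pos=25)
pos=26: emit ID 'k' (now at pos=27)
pos=27: enter COMMENT mode (saw '/*')
exit COMMENT mode (now at pos=34)
pos=34: enter STRING mode
pos=34: emit STR "ok" (now at pos=38)
pos=38: enter COMMENT mode (saw '/*')
exit COMMENT mode (now at pos=48)
pos=48: emit LPAREN '('
pos=49: enter STRING mode
pos=49: emit STR "yes" (now at pos=54)
DONE. 4 tokens: [ID, STR, LPAREN, STR]
Position 26: char is 'k' -> ID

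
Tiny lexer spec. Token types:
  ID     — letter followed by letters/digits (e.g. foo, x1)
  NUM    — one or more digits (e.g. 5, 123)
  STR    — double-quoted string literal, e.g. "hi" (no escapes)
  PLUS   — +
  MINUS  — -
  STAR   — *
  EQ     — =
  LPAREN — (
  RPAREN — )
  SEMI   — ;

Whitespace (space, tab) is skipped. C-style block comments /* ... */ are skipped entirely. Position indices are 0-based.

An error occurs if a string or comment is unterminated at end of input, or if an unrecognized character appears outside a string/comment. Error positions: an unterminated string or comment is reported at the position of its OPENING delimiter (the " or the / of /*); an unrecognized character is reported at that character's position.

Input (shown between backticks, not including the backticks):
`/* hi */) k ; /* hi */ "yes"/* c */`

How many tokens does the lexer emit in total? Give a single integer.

pos=0: enter COMMENT mode (saw '/*')
exit COMMENT mode (now at pos=8)
pos=8: emit RPAREN ')'
pos=10: emit ID 'k' (now at pos=11)
pos=12: emit SEMI ';'
pos=14: enter COMMENT mode (saw '/*')
exit COMMENT mode (now at pos=22)
pos=23: enter STRING mode
pos=23: emit STR "yes" (now at pos=28)
pos=28: enter COMMENT mode (saw '/*')
exit COMMENT mode (now at pos=35)
DONE. 4 tokens: [RPAREN, ID, SEMI, STR]

Answer: 4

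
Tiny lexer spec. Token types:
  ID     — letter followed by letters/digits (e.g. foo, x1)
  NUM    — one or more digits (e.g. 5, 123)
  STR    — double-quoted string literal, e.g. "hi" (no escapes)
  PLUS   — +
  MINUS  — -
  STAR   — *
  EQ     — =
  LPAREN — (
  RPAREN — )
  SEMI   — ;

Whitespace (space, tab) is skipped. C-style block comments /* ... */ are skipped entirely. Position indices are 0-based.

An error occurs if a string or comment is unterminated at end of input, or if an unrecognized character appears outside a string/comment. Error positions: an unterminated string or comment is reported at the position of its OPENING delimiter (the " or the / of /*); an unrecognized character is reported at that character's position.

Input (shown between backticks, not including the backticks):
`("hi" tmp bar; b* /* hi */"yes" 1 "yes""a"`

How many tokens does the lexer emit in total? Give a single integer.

Answer: 11

Derivation:
pos=0: emit LPAREN '('
pos=1: enter STRING mode
pos=1: emit STR "hi" (now at pos=5)
pos=6: emit ID 'tmp' (now at pos=9)
pos=10: emit ID 'bar' (now at pos=13)
pos=13: emit SEMI ';'
pos=15: emit ID 'b' (now at pos=16)
pos=16: emit STAR '*'
pos=18: enter COMMENT mode (saw '/*')
exit COMMENT mode (now at pos=26)
pos=26: enter STRING mode
pos=26: emit STR "yes" (now at pos=31)
pos=32: emit NUM '1' (now at pos=33)
pos=34: enter STRING mode
pos=34: emit STR "yes" (now at pos=39)
pos=39: enter STRING mode
pos=39: emit STR "a" (now at pos=42)
DONE. 11 tokens: [LPAREN, STR, ID, ID, SEMI, ID, STAR, STR, NUM, STR, STR]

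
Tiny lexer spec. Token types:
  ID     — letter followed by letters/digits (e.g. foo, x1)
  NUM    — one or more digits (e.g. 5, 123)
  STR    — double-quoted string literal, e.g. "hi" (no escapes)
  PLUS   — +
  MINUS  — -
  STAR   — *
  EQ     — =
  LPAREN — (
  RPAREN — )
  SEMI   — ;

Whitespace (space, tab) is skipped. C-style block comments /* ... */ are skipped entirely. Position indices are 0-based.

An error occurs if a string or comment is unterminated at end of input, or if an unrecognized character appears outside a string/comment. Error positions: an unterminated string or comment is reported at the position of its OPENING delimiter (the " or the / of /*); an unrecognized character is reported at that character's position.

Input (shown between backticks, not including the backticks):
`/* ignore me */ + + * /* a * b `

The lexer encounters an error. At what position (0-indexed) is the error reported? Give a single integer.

Answer: 22

Derivation:
pos=0: enter COMMENT mode (saw '/*')
exit COMMENT mode (now at pos=15)
pos=16: emit PLUS '+'
pos=18: emit PLUS '+'
pos=20: emit STAR '*'
pos=22: enter COMMENT mode (saw '/*')
pos=22: ERROR — unterminated comment (reached EOF)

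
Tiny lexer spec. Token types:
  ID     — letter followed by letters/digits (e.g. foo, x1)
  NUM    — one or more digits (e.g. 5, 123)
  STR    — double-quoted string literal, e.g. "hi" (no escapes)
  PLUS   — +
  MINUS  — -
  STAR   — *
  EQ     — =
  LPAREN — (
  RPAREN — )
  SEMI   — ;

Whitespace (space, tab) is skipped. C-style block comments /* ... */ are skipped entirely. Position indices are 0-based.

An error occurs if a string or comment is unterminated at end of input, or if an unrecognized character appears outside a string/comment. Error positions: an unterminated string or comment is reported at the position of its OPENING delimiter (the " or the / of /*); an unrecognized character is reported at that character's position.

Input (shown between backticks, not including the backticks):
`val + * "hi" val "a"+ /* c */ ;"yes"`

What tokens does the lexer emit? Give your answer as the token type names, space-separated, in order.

pos=0: emit ID 'val' (now at pos=3)
pos=4: emit PLUS '+'
pos=6: emit STAR '*'
pos=8: enter STRING mode
pos=8: emit STR "hi" (now at pos=12)
pos=13: emit ID 'val' (now at pos=16)
pos=17: enter STRING mode
pos=17: emit STR "a" (now at pos=20)
pos=20: emit PLUS '+'
pos=22: enter COMMENT mode (saw '/*')
exit COMMENT mode (now at pos=29)
pos=30: emit SEMI ';'
pos=31: enter STRING mode
pos=31: emit STR "yes" (now at pos=36)
DONE. 9 tokens: [ID, PLUS, STAR, STR, ID, STR, PLUS, SEMI, STR]

Answer: ID PLUS STAR STR ID STR PLUS SEMI STR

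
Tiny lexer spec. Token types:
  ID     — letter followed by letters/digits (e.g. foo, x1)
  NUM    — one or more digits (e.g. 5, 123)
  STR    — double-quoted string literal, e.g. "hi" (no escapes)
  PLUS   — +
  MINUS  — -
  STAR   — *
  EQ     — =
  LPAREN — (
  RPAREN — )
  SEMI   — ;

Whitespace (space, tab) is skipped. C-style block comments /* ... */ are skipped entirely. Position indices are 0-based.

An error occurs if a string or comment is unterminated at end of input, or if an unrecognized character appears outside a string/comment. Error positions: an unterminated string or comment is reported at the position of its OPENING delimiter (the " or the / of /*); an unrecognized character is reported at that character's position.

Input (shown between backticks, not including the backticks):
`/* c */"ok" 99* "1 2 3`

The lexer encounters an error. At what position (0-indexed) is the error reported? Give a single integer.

pos=0: enter COMMENT mode (saw '/*')
exit COMMENT mode (now at pos=7)
pos=7: enter STRING mode
pos=7: emit STR "ok" (now at pos=11)
pos=12: emit NUM '99' (now at pos=14)
pos=14: emit STAR '*'
pos=16: enter STRING mode
pos=16: ERROR — unterminated string

Answer: 16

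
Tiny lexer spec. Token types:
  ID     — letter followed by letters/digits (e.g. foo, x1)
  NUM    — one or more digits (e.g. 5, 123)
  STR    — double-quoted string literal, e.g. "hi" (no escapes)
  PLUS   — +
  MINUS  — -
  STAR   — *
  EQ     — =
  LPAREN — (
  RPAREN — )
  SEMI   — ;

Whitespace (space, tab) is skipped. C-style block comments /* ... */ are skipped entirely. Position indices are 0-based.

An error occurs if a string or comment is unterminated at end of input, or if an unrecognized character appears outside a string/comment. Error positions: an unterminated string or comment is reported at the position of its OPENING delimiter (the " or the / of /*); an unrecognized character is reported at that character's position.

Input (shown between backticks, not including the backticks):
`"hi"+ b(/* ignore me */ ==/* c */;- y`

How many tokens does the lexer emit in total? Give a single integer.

Answer: 9

Derivation:
pos=0: enter STRING mode
pos=0: emit STR "hi" (now at pos=4)
pos=4: emit PLUS '+'
pos=6: emit ID 'b' (now at pos=7)
pos=7: emit LPAREN '('
pos=8: enter COMMENT mode (saw '/*')
exit COMMENT mode (now at pos=23)
pos=24: emit EQ '='
pos=25: emit EQ '='
pos=26: enter COMMENT mode (saw '/*')
exit COMMENT mode (now at pos=33)
pos=33: emit SEMI ';'
pos=34: emit MINUS '-'
pos=36: emit ID 'y' (now at pos=37)
DONE. 9 tokens: [STR, PLUS, ID, LPAREN, EQ, EQ, SEMI, MINUS, ID]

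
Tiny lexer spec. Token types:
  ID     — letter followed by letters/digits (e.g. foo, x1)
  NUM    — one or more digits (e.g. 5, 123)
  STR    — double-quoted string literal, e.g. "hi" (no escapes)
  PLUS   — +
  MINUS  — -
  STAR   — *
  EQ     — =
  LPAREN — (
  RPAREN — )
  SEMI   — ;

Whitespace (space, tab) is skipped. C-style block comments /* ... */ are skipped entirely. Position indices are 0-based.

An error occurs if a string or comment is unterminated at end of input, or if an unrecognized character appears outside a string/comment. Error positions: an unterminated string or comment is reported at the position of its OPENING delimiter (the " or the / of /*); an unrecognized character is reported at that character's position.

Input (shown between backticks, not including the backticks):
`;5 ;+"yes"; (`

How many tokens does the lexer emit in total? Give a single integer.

pos=0: emit SEMI ';'
pos=1: emit NUM '5' (now at pos=2)
pos=3: emit SEMI ';'
pos=4: emit PLUS '+'
pos=5: enter STRING mode
pos=5: emit STR "yes" (now at pos=10)
pos=10: emit SEMI ';'
pos=12: emit LPAREN '('
DONE. 7 tokens: [SEMI, NUM, SEMI, PLUS, STR, SEMI, LPAREN]

Answer: 7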